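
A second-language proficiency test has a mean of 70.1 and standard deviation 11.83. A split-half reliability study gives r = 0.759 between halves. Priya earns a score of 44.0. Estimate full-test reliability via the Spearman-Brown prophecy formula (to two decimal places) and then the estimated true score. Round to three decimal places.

Spearman-Brown: ρ = 2r/(1 + r) = 2(0.759)/(1 + 0.759) = 1.5180/1.759 = 0.8630 → 0.86
Weight the observed score by reliability and the mean by (1 − reliability): T̂ = 0.86·44.0 + 0.14·70.1 = 37.840 + 9.814 = 47.6540.

47.654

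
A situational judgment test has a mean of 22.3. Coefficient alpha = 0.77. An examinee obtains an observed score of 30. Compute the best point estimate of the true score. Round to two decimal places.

28.23

Regress the observed score toward the mean by the unreliability: T̂ = 0.77·30 + 0.23·22.3 = 23.10 + 5.129 = 28.229.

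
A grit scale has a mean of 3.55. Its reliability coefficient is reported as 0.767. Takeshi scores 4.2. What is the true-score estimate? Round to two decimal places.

T̂ = ρX + (1 − ρ)μ
  = 0.767 × 4.2 + 0.233 × 3.55
  = 3.2214 + 0.82715
  = 4.049
  ≈ 4.05

4.05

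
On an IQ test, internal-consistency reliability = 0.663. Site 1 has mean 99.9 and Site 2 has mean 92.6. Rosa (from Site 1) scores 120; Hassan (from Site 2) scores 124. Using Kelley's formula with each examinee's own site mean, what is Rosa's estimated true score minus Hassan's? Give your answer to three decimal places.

-0.192

T̂_Rosa = 0.663(120) + 0.337(99.9) = 113.22630
T̂_Hassan = 0.663(124) + 0.337(92.6) = 113.41820
Difference = 113.22630 − 113.41820 = -0.19190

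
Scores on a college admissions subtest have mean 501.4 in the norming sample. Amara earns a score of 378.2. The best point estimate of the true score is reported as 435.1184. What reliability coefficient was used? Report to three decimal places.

0.538

T̂ = ρX + (1 − ρ)μ  ⇒  T̂ − μ = ρ(X − μ)
ρ = (T̂ − μ)/(X − μ) = (435.1184 − 501.4) / (378.2 − 501.4) = -66.2816 / -123.2 = 0.53800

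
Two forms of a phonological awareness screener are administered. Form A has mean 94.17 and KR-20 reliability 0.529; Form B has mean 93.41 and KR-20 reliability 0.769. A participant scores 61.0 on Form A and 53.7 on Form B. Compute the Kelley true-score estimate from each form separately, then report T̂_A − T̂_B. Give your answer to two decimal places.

T̂_A = 0.529(61.0) + 0.471(94.17) = 76.6231
T̂_B = 0.769(53.7) + 0.231(93.41) = 62.8730
T̂_A − T̂_B = 13.7501

13.75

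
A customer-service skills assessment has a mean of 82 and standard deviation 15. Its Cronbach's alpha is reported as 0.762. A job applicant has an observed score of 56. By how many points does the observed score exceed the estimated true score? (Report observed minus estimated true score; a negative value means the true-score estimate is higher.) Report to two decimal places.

T̂ = 0.762(56) + 0.238(82) = 42.672 + 19.516 = 62.1880 → 62.188
X − T̂ = 56 − 62.188 = -6.188 → -6.19

-6.19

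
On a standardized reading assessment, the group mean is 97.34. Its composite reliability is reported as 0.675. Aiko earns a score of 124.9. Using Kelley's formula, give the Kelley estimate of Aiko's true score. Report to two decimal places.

115.94

Weight the observed score by reliability and the mean by (1 − reliability): T̂ = 0.675·124.9 + 0.325·97.34 = 84.3075 + 31.63550 = 115.943.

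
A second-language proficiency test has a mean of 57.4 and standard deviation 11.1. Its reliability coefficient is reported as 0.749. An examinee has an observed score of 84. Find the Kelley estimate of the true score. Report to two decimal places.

77.32

Weight the observed score by reliability and the mean by (1 − reliability): T̂ = 0.749·84 + 0.251·57.4 = 62.916 + 14.4074 = 77.323.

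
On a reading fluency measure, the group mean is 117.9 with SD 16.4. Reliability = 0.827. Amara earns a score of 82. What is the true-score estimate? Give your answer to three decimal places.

88.211

Kelley's formula gives T̂ = 0.827·82 + 0.173·117.9 = 67.814 + 20.3967 = 88.2107.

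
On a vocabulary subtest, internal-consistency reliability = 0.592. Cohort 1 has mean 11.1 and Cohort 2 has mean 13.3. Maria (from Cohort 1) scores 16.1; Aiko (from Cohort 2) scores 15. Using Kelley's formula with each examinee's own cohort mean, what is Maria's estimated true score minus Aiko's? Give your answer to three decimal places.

T̂_Maria = 0.592(16.1) + 0.408(11.1) = 14.06000
T̂_Aiko = 0.592(15) + 0.408(13.3) = 14.30640
Difference = 14.06000 − 14.30640 = -0.24640

-0.246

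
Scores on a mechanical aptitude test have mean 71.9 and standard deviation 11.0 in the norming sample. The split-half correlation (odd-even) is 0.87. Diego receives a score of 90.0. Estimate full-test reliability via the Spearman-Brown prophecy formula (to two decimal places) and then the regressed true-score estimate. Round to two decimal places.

88.73

Spearman-Brown: ρ = 2r/(1 + r) = 2(0.87)/(1 + 0.87) = 1.740/1.87 = 0.9305 → 0.93
T̂ = 0.93(90.0) + 0.07(71.9) = 83.700 + 5.033 = 88.733 → 88.73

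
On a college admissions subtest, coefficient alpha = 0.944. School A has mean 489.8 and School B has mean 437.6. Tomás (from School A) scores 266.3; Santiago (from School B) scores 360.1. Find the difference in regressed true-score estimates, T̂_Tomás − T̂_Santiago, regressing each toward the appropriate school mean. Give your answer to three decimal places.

-85.624

T̂_Tomás = 0.944(266.3) + 0.056(489.8) = 278.81600
T̂_Santiago = 0.944(360.1) + 0.056(437.6) = 364.44000
Difference = 278.81600 − 364.44000 = -85.62400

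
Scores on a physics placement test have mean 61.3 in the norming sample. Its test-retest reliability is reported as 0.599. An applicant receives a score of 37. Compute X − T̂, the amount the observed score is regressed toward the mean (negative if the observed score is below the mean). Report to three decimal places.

Weight the observed score by reliability and the mean by (1 − reliability): T̂ = 0.599·37 + 0.401·61.3 = 22.163 + 24.5813 = 46.74430.
X − T̂ = 37 − 46.7443 = -9.7443 → -9.744

-9.744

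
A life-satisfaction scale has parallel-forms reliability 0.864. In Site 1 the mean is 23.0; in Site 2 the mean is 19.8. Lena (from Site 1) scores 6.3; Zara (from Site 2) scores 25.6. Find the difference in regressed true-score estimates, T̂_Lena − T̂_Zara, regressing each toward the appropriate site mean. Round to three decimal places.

T̂_Lena = 0.864(6.3) + 0.136(23.0) = 8.57120
T̂_Zara = 0.864(25.6) + 0.136(19.8) = 24.81120
Difference = 8.57120 − 24.81120 = -16.24000

-16.240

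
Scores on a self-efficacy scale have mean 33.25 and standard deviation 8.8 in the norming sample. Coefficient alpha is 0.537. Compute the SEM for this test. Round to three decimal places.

SEM = SD · √(1 − ρ) = 8.8 × √0.463 = 8.8 × 0.6804 = 5.9879

5.988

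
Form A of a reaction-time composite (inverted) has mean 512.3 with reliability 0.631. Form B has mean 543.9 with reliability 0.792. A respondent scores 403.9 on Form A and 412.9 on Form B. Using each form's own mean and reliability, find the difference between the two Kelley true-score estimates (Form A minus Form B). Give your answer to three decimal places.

3.752

T̂_A = 0.631(403.9) + 0.369(512.3) = 443.89960
T̂_B = 0.792(412.9) + 0.208(543.9) = 440.14800
T̂_A − T̂_B = 3.75160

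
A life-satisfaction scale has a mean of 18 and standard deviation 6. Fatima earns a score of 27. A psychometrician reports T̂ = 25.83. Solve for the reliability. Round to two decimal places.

0.87

T̂ = ρX + (1 − ρ)μ  ⇒  T̂ − μ = ρ(X − μ)
ρ = (T̂ − μ)/(X − μ) = (25.83 − 18) / (27 − 18) = 7.83 / 9.0 = 0.8700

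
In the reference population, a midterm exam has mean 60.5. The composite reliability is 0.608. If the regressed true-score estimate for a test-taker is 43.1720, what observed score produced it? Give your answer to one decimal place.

T̂ = ρX + (1 − ρ)μ  ⇒  X = (T̂ − (1 − ρ)μ) / ρ
X = (43.1720 − 0.392 × 60.5) / 0.608 = (43.1720 − 23.7160) / 0.608 = 19.4560 / 0.608 = 32.000

32.0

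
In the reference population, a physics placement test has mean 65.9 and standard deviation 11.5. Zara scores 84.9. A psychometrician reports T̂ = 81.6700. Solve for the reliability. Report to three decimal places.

T̂ = ρX + (1 − ρ)μ  ⇒  T̂ − μ = ρ(X − μ)
ρ = (T̂ − μ)/(X − μ) = (81.6700 − 65.9) / (84.9 − 65.9) = 15.7700 / 19.0 = 0.83000

0.830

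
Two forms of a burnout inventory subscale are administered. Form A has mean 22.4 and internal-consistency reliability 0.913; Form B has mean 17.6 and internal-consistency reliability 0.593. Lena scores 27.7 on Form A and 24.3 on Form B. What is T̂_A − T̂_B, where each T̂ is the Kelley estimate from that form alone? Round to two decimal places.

5.67

T̂_A = 0.913(27.7) + 0.087(22.4) = 27.2389
T̂_B = 0.593(24.3) + 0.407(17.6) = 21.5731
T̂_A − T̂_B = 5.6658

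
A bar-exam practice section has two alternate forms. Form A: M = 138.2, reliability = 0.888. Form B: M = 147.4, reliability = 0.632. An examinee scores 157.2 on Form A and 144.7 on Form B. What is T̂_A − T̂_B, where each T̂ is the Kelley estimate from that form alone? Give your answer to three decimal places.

9.378

T̂_A = 0.888(157.2) + 0.112(138.2) = 155.07200
T̂_B = 0.632(144.7) + 0.368(147.4) = 145.69360
T̂_A − T̂_B = 9.37840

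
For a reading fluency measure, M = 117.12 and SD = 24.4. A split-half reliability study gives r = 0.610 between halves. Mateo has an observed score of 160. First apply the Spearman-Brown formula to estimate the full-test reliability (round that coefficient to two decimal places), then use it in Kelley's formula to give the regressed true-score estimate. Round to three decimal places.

Spearman-Brown: ρ = 2r/(1 + r) = 2(0.610)/(1 + 0.610) = 1.2200/1.610 = 0.7578 → 0.76
T̂ = 0.76(160) + 0.24(117.12) = 121.60 + 28.1088 = 149.7088 → 149.709

149.709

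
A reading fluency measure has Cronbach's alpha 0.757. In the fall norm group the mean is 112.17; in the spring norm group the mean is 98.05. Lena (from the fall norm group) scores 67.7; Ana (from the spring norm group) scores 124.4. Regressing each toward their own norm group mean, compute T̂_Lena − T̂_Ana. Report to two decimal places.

-39.49

T̂_Lena = 0.757(67.7) + 0.243(112.17) = 78.5062
T̂_Ana = 0.757(124.4) + 0.243(98.05) = 117.9969
Difference = 78.5062 − 117.9969 = -39.4907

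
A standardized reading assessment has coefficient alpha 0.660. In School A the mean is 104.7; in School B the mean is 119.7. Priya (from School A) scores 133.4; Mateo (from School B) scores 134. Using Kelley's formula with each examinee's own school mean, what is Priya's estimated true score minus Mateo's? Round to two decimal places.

-5.50

T̂_Priya = 0.660(133.4) + 0.340(104.7) = 123.6420
T̂_Mateo = 0.660(134) + 0.340(119.7) = 129.1380
Difference = 123.6420 − 129.1380 = -5.4960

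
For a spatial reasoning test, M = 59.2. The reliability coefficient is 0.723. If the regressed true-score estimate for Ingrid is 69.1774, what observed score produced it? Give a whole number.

73

T̂ = ρX + (1 − ρ)μ  ⇒  X = (T̂ − (1 − ρ)μ) / ρ
X = (69.1774 − 0.277 × 59.2) / 0.723 = (69.1774 − 16.3984) / 0.723 = 52.7790 / 0.723 = 73.00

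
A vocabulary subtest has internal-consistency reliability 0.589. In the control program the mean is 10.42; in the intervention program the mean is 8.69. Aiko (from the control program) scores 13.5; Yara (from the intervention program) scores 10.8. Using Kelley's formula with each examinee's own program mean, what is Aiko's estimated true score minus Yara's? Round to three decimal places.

T̂_Aiko = 0.589(13.5) + 0.411(10.42) = 12.23412
T̂_Yara = 0.589(10.8) + 0.411(8.69) = 9.93279
Difference = 12.23412 − 9.93279 = 2.30133

2.301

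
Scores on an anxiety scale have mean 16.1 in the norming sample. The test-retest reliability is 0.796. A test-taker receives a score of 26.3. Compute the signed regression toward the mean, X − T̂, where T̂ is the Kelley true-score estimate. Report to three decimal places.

2.081

T̂ = ρX + (1 − ρ)μ
  = 0.796 × 26.3 + 0.204 × 16.1
  = 20.9348 + 3.2844
  = 24.21920
  ≈ 24.2192
X − T̂ = 26.3 − 24.2192 = 2.0808 → 2.081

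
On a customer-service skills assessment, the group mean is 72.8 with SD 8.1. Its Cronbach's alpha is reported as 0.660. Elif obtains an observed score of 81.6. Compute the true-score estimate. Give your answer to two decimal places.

78.61

T̂ = 0.660(81.6) + 0.340(72.8) = 53.8560 + 24.7520 = 78.608 → 78.61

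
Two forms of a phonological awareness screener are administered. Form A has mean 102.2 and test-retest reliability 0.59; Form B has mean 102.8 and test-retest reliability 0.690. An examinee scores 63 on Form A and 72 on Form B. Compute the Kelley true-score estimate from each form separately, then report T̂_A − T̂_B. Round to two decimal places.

T̂_A = 0.59(63) + 0.41(102.2) = 79.0720
T̂_B = 0.690(72) + 0.310(102.8) = 81.5480
T̂_A − T̂_B = -2.4760

-2.48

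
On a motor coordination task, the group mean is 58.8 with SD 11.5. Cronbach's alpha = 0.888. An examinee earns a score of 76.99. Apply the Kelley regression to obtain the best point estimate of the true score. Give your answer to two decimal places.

74.95

T̂ = ρX + (1 − ρ)μ
  = 0.888 × 76.99 + 0.112 × 58.8
  = 68.36712 + 6.5856
  = 74.953
  ≈ 74.95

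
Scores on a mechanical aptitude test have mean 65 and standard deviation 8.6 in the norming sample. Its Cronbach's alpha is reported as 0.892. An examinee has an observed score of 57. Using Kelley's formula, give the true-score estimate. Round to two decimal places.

T̂ = ρX + (1 − ρ)μ
  = 0.892 × 57 + 0.108 × 65
  = 50.844 + 7.020
  = 57.864
  ≈ 57.86

57.86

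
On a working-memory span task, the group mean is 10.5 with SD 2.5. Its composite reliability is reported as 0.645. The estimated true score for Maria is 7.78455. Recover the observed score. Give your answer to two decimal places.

T̂ = ρX + (1 − ρ)μ  ⇒  X = (T̂ − (1 − ρ)μ) / ρ
X = (7.78455 − 0.355 × 10.5) / 0.645 = (7.78455 − 3.7275) / 0.645 = 4.05705 / 0.645 = 6.2900

6.29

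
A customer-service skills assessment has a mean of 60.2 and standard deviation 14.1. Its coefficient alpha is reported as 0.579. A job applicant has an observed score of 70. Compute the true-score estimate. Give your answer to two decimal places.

Regress the observed score toward the mean by the unreliability: T̂ = 0.579·70 + 0.421·60.2 = 40.530 + 25.3442 = 65.874.

65.87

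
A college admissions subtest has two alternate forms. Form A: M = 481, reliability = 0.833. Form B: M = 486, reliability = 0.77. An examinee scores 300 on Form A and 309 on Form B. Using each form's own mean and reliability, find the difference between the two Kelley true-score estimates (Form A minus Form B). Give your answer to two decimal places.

-19.48

T̂_A = 0.833(300) + 0.167(481) = 330.2270
T̂_B = 0.77(309) + 0.23(486) = 349.7100
T̂_A − T̂_B = -19.4830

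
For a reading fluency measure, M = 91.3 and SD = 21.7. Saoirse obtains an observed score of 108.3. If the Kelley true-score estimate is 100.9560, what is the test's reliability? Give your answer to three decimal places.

T̂ = ρX + (1 − ρ)μ  ⇒  T̂ − μ = ρ(X − μ)
ρ = (T̂ − μ)/(X − μ) = (100.9560 − 91.3) / (108.3 − 91.3) = 9.6560 / 17.0 = 0.56800

0.568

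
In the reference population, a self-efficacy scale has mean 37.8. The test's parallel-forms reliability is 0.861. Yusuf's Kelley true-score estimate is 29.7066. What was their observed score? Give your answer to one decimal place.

T̂ = ρX + (1 − ρ)μ  ⇒  X = (T̂ − (1 − ρ)μ) / ρ
X = (29.7066 − 0.139 × 37.8) / 0.861 = (29.7066 − 5.2542) / 0.861 = 24.4524 / 0.861 = 28.400

28.4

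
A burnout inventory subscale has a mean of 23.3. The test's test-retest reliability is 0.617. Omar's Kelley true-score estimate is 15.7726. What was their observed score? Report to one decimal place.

T̂ = ρX + (1 − ρ)μ  ⇒  X = (T̂ − (1 − ρ)μ) / ρ
X = (15.7726 − 0.383 × 23.3) / 0.617 = (15.7726 − 8.9239) / 0.617 = 6.8487 / 0.617 = 11.100

11.1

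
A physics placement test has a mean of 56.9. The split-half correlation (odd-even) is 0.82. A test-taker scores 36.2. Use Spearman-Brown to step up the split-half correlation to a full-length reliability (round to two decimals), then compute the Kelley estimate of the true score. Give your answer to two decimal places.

38.27

Spearman-Brown: ρ = 2r/(1 + r) = 2(0.82)/(1 + 0.82) = 1.640/1.82 = 0.9011 → 0.90
Weight the observed score by reliability and the mean by (1 − reliability): T̂ = 0.90·36.2 + 0.10·56.9 = 32.580 + 5.690 = 38.270.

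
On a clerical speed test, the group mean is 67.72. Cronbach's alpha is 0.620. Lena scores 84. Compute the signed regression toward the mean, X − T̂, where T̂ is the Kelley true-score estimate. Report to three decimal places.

6.186

T̂ = ρX + (1 − ρ)μ
  = 0.620 × 84 + 0.380 × 67.72
  = 52.080 + 25.73360
  = 77.81360
  ≈ 77.8136
X − T̂ = 84 − 77.8136 = 6.1864 → 6.186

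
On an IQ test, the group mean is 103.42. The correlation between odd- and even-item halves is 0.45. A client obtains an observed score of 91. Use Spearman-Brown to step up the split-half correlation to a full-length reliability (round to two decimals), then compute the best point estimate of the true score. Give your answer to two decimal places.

Spearman-Brown: ρ = 2r/(1 + r) = 2(0.45)/(1 + 0.45) = 0.900/1.45 = 0.6207 → 0.62
T̂ = ρX + (1 − ρ)μ
  = 0.62 × 91 + 0.38 × 103.42
  = 56.42 + 39.2996
  = 95.720
  ≈ 95.72

95.72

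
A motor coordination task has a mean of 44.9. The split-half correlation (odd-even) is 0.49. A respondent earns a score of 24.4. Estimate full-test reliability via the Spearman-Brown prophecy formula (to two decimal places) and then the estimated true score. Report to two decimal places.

Spearman-Brown: ρ = 2r/(1 + r) = 2(0.49)/(1 + 0.49) = 0.980/1.49 = 0.6577 → 0.66
T̂ = 0.66(24.4) + 0.34(44.9) = 16.104 + 15.266 = 31.370 → 31.37

31.37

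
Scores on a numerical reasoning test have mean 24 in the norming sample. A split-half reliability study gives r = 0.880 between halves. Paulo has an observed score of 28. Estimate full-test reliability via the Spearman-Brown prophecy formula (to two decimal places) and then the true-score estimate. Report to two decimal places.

27.76

Spearman-Brown: ρ = 2r/(1 + r) = 2(0.880)/(1 + 0.880) = 1.7600/1.880 = 0.9362 → 0.94
T̂ = ρX + (1 − ρ)μ
  = 0.94 × 28 + 0.06 × 24
  = 26.32 + 1.44
  = 27.760
  ≈ 27.76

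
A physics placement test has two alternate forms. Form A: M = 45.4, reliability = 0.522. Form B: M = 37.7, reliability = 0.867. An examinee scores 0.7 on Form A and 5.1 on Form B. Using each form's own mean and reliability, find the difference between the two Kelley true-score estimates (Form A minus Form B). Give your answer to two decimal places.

12.63

T̂_A = 0.522(0.7) + 0.478(45.4) = 22.0666
T̂_B = 0.867(5.1) + 0.133(37.7) = 9.4358
T̂_A − T̂_B = 12.6308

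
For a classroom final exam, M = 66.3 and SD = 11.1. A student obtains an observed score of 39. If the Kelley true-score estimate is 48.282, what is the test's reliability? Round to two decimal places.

T̂ = ρX + (1 − ρ)μ  ⇒  T̂ − μ = ρ(X − μ)
ρ = (T̂ − μ)/(X − μ) = (48.282 − 66.3) / (39 − 66.3) = -18.018 / -27.3 = 0.6600

0.66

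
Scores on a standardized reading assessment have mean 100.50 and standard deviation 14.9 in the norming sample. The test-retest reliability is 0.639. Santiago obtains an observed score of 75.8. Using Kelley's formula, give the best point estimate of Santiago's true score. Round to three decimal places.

Weight the observed score by reliability and the mean by (1 − reliability): T̂ = 0.639·75.8 + 0.361·100.50 = 48.4362 + 36.28050 = 84.7167.

84.717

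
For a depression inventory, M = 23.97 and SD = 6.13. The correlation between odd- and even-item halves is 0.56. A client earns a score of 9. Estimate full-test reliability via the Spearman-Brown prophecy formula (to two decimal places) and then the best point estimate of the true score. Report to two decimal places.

13.19

Spearman-Brown: ρ = 2r/(1 + r) = 2(0.56)/(1 + 0.56) = 1.120/1.56 = 0.7179 → 0.72
T̂ = ρX + (1 − ρ)μ
  = 0.72 × 9 + 0.28 × 23.97
  = 6.48 + 6.7116
  = 13.192
  ≈ 13.19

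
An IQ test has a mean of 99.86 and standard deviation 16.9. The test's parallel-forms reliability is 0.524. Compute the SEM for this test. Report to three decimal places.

11.660

SEM = SD · √(1 − ρ) = 16.9 × √0.476 = 16.9 × 0.6899 = 11.6598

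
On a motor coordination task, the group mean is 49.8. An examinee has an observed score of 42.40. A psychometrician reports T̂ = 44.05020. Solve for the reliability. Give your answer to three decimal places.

0.777

T̂ = ρX + (1 − ρ)μ  ⇒  T̂ − μ = ρ(X − μ)
ρ = (T̂ − μ)/(X − μ) = (44.05020 − 49.8) / (42.40 − 49.8) = -5.74980 / -7.40 = 0.77700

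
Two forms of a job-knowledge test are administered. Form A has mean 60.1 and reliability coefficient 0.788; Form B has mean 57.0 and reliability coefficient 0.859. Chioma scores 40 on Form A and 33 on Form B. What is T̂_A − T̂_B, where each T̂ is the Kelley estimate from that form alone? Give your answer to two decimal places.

T̂_A = 0.788(40) + 0.212(60.1) = 44.2612
T̂_B = 0.859(33) + 0.141(57.0) = 36.3840
T̂_A − T̂_B = 7.8772

7.88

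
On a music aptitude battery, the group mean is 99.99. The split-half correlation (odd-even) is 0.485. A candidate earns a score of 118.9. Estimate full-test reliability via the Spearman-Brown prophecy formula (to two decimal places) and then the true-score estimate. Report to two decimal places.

Spearman-Brown: ρ = 2r/(1 + r) = 2(0.485)/(1 + 0.485) = 0.9700/1.485 = 0.6532 → 0.65
T̂ = 0.65(118.9) + 0.35(99.99) = 77.285 + 34.9965 = 112.282 → 112.28

112.28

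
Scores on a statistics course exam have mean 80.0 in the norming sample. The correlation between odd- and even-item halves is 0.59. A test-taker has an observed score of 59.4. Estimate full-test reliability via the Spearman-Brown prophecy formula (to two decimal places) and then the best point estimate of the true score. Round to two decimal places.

64.76

Spearman-Brown: ρ = 2r/(1 + r) = 2(0.59)/(1 + 0.59) = 1.180/1.59 = 0.7421 → 0.74
T̂ = 0.74(59.4) + 0.26(80.0) = 43.956 + 20.800 = 64.756 → 64.76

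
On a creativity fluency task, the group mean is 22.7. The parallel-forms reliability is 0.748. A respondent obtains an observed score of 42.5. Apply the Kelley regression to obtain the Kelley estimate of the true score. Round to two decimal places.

T̂ = 0.748(42.5) + 0.252(22.7) = 31.7900 + 5.7204 = 37.510 → 37.51

37.51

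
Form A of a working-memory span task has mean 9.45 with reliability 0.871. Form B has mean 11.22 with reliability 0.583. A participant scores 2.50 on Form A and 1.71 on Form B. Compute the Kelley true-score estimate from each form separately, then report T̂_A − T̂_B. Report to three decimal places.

T̂_A = 0.871(2.50) + 0.129(9.45) = 3.39655
T̂_B = 0.583(1.71) + 0.417(11.22) = 5.67567
T̂_A − T̂_B = -2.27912

-2.279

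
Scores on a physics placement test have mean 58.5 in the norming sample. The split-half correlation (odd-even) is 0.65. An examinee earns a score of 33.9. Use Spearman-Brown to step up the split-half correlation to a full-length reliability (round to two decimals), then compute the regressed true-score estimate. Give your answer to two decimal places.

Spearman-Brown: ρ = 2r/(1 + r) = 2(0.65)/(1 + 0.65) = 1.300/1.65 = 0.7879 → 0.79
T̂ = ρX + (1 − ρ)μ
  = 0.79 × 33.9 + 0.21 × 58.5
  = 26.781 + 12.285
  = 39.066
  ≈ 39.07

39.07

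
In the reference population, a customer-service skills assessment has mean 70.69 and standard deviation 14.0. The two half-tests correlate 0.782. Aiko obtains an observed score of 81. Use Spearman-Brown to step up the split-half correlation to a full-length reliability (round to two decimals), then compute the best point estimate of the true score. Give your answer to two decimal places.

79.76

Spearman-Brown: ρ = 2r/(1 + r) = 2(0.782)/(1 + 0.782) = 1.5640/1.782 = 0.8777 → 0.88
T̂ = ρX + (1 − ρ)μ
  = 0.88 × 81 + 0.12 × 70.69
  = 71.28 + 8.4828
  = 79.763
  ≈ 79.76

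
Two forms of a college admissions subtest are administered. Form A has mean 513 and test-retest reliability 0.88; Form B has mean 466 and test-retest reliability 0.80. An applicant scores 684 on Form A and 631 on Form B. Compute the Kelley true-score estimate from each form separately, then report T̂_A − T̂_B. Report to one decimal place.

65.5

T̂_A = 0.88(684) + 0.12(513) = 663.480
T̂_B = 0.80(631) + 0.20(466) = 598.000
T̂_A − T̂_B = 65.480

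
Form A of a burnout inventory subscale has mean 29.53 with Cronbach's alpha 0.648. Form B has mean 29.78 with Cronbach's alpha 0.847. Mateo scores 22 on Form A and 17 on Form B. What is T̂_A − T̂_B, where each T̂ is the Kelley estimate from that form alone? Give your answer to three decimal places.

5.695

T̂_A = 0.648(22) + 0.352(29.53) = 24.65056
T̂_B = 0.847(17) + 0.153(29.78) = 18.95534
T̂_A − T̂_B = 5.69522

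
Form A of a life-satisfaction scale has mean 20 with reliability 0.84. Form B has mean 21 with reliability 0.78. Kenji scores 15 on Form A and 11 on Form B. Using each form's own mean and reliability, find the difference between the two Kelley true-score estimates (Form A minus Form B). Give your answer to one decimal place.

2.6

T̂_A = 0.84(15) + 0.16(20) = 15.800
T̂_B = 0.78(11) + 0.22(21) = 13.200
T̂_A − T̂_B = 2.600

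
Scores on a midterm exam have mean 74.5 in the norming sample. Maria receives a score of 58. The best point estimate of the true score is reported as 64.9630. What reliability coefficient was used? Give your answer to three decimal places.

T̂ = ρX + (1 − ρ)μ  ⇒  T̂ − μ = ρ(X − μ)
ρ = (T̂ − μ)/(X − μ) = (64.9630 − 74.5) / (58 − 74.5) = -9.5370 / -16.5 = 0.57800

0.578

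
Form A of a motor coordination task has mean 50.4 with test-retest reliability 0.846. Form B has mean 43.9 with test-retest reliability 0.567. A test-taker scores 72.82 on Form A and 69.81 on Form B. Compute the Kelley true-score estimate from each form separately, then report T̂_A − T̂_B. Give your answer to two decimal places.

10.78

T̂_A = 0.846(72.82) + 0.154(50.4) = 69.3673
T̂_B = 0.567(69.81) + 0.433(43.9) = 58.5910
T̂_A − T̂_B = 10.7763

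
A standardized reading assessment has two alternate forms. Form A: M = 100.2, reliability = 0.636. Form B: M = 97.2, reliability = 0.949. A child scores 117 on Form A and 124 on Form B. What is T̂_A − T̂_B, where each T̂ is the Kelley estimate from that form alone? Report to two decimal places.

-11.75

T̂_A = 0.636(117) + 0.364(100.2) = 110.8848
T̂_B = 0.949(124) + 0.051(97.2) = 122.6332
T̂_A − T̂_B = -11.7484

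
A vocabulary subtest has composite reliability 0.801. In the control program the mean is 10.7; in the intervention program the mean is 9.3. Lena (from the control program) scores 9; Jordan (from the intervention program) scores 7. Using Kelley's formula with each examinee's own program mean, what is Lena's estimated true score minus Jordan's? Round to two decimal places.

1.88

T̂_Lena = 0.801(9) + 0.199(10.7) = 9.3383
T̂_Jordan = 0.801(7) + 0.199(9.3) = 7.4577
Difference = 9.3383 − 7.4577 = 1.8806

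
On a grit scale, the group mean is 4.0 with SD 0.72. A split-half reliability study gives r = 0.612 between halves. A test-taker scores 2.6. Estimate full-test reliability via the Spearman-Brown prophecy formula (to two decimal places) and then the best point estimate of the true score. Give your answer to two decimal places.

2.94

Spearman-Brown: ρ = 2r/(1 + r) = 2(0.612)/(1 + 0.612) = 1.2240/1.612 = 0.7593 → 0.76
T̂ = 0.76(2.6) + 0.24(4.0) = 1.976 + 0.960 = 2.936 → 2.94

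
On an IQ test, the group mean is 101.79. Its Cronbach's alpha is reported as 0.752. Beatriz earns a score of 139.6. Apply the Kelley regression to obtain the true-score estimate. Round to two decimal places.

Kelley's formula gives T̂ = 0.752·139.6 + 0.248·101.79 = 104.9792 + 25.24392 = 130.223.

130.22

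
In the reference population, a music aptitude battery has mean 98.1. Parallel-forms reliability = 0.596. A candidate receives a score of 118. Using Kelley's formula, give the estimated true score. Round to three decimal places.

T̂ = 0.596(118) + 0.404(98.1) = 70.328 + 39.6324 = 109.9604 → 109.960

109.960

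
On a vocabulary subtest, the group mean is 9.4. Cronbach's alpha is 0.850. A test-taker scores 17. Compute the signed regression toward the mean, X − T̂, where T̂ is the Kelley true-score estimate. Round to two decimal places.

T̂ = ρX + (1 − ρ)μ
  = 0.850 × 17 + 0.150 × 9.4
  = 14.450 + 1.4100
  = 15.8600
  ≈ 15.860
X − T̂ = 17 − 15.860 = 1.140 → 1.14

1.14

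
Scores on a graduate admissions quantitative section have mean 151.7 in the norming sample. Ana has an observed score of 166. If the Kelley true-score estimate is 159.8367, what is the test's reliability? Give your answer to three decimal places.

T̂ = ρX + (1 − ρ)μ  ⇒  T̂ − μ = ρ(X − μ)
ρ = (T̂ − μ)/(X − μ) = (159.8367 − 151.7) / (166 − 151.7) = 8.1367 / 14.3 = 0.56900

0.569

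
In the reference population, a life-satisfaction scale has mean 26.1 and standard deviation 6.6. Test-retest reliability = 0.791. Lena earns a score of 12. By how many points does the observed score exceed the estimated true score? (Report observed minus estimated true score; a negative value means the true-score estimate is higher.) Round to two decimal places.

T̂ = 0.791(12) + 0.209(26.1) = 9.492 + 5.4549 = 14.9469 → 14.947
X − T̂ = 12 − 14.947 = -2.947 → -2.95

-2.95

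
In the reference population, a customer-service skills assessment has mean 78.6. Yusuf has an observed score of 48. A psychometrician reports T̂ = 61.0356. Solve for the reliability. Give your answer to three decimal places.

T̂ = ρX + (1 − ρ)μ  ⇒  T̂ − μ = ρ(X − μ)
ρ = (T̂ − μ)/(X − μ) = (61.0356 − 78.6) / (48 − 78.6) = -17.5644 / -30.6 = 0.57400

0.574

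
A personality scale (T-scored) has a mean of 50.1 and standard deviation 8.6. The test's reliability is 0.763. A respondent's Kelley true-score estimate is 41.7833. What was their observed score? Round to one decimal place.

39.2

T̂ = ρX + (1 − ρ)μ  ⇒  X = (T̂ − (1 − ρ)μ) / ρ
X = (41.7833 − 0.237 × 50.1) / 0.763 = (41.7833 − 11.8737) / 0.763 = 29.9096 / 0.763 = 39.200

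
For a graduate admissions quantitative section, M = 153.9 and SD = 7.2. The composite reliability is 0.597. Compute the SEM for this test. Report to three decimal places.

4.571

SEM = SD · √(1 − ρ) = 7.2 × √0.403 = 7.2 × 0.6348 = 4.5707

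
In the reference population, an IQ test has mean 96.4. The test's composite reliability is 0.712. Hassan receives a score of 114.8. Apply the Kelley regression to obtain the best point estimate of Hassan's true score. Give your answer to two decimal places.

109.50

T̂ = 0.712(114.8) + 0.288(96.4) = 81.7376 + 27.7632 = 109.501 → 109.50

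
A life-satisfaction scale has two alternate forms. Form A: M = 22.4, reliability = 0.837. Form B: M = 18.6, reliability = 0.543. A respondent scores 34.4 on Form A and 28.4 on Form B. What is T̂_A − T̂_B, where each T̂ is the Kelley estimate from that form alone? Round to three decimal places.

T̂_A = 0.837(34.4) + 0.163(22.4) = 32.44400
T̂_B = 0.543(28.4) + 0.457(18.6) = 23.92140
T̂_A − T̂_B = 8.52260

8.523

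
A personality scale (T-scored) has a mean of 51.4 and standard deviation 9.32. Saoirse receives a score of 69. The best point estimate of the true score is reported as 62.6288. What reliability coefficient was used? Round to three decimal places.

0.638

T̂ = ρX + (1 − ρ)μ  ⇒  T̂ − μ = ρ(X − μ)
ρ = (T̂ − μ)/(X − μ) = (62.6288 − 51.4) / (69 − 51.4) = 11.2288 / 17.6 = 0.63800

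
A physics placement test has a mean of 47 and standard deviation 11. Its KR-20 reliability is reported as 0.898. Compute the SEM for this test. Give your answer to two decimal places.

SEM = SD · √(1 − ρ) = 11 × √0.102 = 11 × 0.3194 = 3.513

3.51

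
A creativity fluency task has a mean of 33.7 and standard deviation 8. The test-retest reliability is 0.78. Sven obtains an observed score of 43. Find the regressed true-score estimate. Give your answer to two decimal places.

Kelley's formula gives T̂ = 0.78·43 + 0.22·33.7 = 33.54 + 7.414 = 40.954.

40.95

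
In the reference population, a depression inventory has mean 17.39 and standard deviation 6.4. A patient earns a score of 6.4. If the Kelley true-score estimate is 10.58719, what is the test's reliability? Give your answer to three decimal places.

0.619

T̂ = ρX + (1 − ρ)μ  ⇒  T̂ − μ = ρ(X − μ)
ρ = (T̂ − μ)/(X − μ) = (10.58719 − 17.39) / (6.4 − 17.39) = -6.80281 / -10.99 = 0.61900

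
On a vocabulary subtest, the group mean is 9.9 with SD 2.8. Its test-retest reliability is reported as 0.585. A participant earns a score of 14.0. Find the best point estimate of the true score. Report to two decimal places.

T̂ = ρX + (1 − ρ)μ
  = 0.585 × 14.0 + 0.415 × 9.9
  = 8.1900 + 4.1085
  = 12.299
  ≈ 12.30

12.30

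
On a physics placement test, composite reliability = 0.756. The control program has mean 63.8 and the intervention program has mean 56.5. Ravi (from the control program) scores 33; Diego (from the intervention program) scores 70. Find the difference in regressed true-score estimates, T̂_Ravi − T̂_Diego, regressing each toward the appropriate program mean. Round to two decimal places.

T̂_Ravi = 0.756(33) + 0.244(63.8) = 40.5152
T̂_Diego = 0.756(70) + 0.244(56.5) = 66.7060
Difference = 40.5152 − 66.7060 = -26.1908

-26.19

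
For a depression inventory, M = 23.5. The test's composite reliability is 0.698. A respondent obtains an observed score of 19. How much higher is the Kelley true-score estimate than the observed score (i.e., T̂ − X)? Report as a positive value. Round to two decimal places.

T̂ = 0.698(19) + 0.302(23.5) = 13.262 + 7.0970 = 20.3590 → 20.359
T̂ − X = 20.359 − 19 = 1.359 → 1.36

1.36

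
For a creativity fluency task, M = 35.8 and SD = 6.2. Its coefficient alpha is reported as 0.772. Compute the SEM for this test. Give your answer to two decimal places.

SEM = SD · √(1 − ρ) = 6.2 × √0.228 = 6.2 × 0.4775 = 2.960

2.96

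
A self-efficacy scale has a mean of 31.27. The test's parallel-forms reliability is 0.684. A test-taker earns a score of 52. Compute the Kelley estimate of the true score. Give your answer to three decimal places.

Weight the observed score by reliability and the mean by (1 − reliability): T̂ = 0.684·52 + 0.316·31.27 = 35.568 + 9.88132 = 45.4493.

45.449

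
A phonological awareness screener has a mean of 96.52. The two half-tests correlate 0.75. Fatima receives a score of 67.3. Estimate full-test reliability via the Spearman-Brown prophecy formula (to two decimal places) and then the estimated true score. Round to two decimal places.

Spearman-Brown: ρ = 2r/(1 + r) = 2(0.75)/(1 + 0.75) = 1.500/1.75 = 0.8571 → 0.86
T̂ = ρX + (1 − ρ)μ
  = 0.86 × 67.3 + 0.14 × 96.52
  = 57.878 + 13.5128
  = 71.391
  ≈ 71.39

71.39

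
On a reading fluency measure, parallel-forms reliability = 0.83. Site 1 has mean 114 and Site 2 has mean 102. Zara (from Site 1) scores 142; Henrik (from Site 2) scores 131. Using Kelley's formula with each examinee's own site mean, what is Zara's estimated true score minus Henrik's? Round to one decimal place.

T̂_Zara = 0.83(142) + 0.17(114) = 137.240
T̂_Henrik = 0.83(131) + 0.17(102) = 126.070
Difference = 137.240 − 126.070 = 11.170

11.2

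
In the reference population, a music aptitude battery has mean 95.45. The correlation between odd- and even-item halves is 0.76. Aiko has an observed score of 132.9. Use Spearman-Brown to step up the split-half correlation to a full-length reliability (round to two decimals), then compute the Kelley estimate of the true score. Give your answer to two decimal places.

Spearman-Brown: ρ = 2r/(1 + r) = 2(0.76)/(1 + 0.76) = 1.520/1.76 = 0.8636 → 0.86
Regress the observed score toward the mean by the unreliability: T̂ = 0.86·132.9 + 0.14·95.45 = 114.294 + 13.3630 = 127.657.

127.66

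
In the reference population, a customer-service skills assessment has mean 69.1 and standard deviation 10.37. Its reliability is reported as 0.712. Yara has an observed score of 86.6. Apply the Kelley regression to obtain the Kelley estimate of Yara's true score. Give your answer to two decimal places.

Weight the observed score by reliability and the mean by (1 − reliability): T̂ = 0.712·86.6 + 0.288·69.1 = 61.6592 + 19.9008 = 81.560.

81.56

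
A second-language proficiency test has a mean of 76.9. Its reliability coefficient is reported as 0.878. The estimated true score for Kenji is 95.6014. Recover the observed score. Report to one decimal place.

98.2

T̂ = ρX + (1 − ρ)μ  ⇒  X = (T̂ − (1 − ρ)μ) / ρ
X = (95.6014 − 0.122 × 76.9) / 0.878 = (95.6014 − 9.3818) / 0.878 = 86.2196 / 0.878 = 98.200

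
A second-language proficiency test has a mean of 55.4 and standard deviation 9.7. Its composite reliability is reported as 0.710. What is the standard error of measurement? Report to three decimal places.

5.224

SEM = SD · √(1 − ρ) = 9.7 × √0.290 = 9.7 × 0.5385 = 5.2236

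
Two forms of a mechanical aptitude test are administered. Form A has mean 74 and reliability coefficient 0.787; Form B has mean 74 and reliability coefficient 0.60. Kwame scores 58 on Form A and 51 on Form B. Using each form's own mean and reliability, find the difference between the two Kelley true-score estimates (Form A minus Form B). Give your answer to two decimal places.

T̂_A = 0.787(58) + 0.213(74) = 61.4080
T̂_B = 0.60(51) + 0.40(74) = 60.2000
T̂_A − T̂_B = 1.2080

1.21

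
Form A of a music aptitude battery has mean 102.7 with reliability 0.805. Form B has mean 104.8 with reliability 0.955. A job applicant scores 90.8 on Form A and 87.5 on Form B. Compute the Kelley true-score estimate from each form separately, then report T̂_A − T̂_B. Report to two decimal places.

4.84

T̂_A = 0.805(90.8) + 0.195(102.7) = 93.1205
T̂_B = 0.955(87.5) + 0.045(104.8) = 88.2785
T̂_A − T̂_B = 4.8420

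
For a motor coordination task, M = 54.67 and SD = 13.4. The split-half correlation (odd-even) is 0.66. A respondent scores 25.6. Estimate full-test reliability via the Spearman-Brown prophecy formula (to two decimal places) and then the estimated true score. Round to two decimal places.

31.41

Spearman-Brown: ρ = 2r/(1 + r) = 2(0.66)/(1 + 0.66) = 1.320/1.66 = 0.7952 → 0.80
T̂ = ρX + (1 − ρ)μ
  = 0.80 × 25.6 + 0.20 × 54.67
  = 20.480 + 10.9340
  = 31.414
  ≈ 31.41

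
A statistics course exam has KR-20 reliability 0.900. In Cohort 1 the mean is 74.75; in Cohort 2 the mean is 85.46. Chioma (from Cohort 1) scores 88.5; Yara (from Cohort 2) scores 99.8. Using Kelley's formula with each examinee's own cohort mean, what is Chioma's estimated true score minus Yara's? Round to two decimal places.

T̂_Chioma = 0.900(88.5) + 0.100(74.75) = 87.1250
T̂_Yara = 0.900(99.8) + 0.100(85.46) = 98.3660
Difference = 87.1250 − 98.3660 = -11.2410

-11.24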